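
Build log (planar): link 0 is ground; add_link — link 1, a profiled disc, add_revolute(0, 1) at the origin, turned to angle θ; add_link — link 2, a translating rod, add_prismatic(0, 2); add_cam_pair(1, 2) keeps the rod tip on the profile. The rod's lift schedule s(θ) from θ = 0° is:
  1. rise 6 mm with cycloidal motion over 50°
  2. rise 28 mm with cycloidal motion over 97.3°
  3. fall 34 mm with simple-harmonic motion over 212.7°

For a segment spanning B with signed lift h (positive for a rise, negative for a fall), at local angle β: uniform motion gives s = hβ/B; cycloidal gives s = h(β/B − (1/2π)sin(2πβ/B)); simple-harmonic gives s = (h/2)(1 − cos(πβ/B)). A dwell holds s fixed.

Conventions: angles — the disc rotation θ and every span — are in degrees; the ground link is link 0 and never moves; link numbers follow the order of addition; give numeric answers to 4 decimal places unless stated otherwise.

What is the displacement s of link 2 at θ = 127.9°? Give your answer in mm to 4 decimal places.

seg 1 [0°–50°] cycloidal, h=6: full span → s += 6 → s = 6.0000
seg 2 [50°–147.3°] cycloidal, h=28: θ=127.9° here. β=77.9, B=97.3. 28·(0.8006 − sin(2π·0.8006)/(2π)) = 26.6501 → s = 32.6501

32.6501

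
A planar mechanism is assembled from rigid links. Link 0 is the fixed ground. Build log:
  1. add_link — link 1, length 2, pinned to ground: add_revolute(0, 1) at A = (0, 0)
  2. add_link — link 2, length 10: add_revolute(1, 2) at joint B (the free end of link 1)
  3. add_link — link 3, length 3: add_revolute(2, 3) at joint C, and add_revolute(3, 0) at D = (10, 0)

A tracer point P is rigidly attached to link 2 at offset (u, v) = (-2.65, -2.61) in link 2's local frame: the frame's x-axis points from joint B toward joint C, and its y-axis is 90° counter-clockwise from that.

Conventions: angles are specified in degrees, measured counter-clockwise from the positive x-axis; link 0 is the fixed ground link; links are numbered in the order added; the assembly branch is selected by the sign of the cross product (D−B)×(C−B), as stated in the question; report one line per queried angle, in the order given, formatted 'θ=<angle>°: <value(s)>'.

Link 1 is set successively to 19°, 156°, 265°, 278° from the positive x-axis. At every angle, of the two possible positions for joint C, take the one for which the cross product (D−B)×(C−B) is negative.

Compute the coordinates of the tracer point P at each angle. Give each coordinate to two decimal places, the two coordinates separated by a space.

A=(0,0), D=(10.00,0)
θ=19°: B = A + 2.00·(cos19°, sin19°) = (1.8910, 0.6511)
θ=19°: |BD| = 8.1351
θ=19°: circle(B,10.00) ∩ circle(D,3.00): a=9.6606, h=2.5832
θ=19°:   candidates: C₊=(11.7274,2.4528) cross=21.014; C₋=(11.3139,-2.6970) cross=-21.014
θ=19°:   branch - wants cross < 0 → take C=(11.3139,-2.6970) (cross=-21.014)
θ=19°: ex = (C−B)/|BC| = (0.9423,-0.3348); ey = (0.3348,0.9423)
θ=19°: P = B + -2.65·ex + -2.61·ey = (-1.4799,-0.9210)
θ=156°: B = A + 2.00·(cos156°, sin156°) = (-1.8271, 0.8135)
θ=156°: |BD| = 11.8550
θ=156°: circle(B,10.00) ∩ circle(D,3.00): a=9.7655, h=2.1527
θ=156°:   candidates: C₊=(8.0632,2.2910) cross=25.520; C₋=(7.7677,-2.0042) cross=-25.520
θ=156°:   branch - wants cross < 0 → take C=(7.7677,-2.0042) (cross=-25.520)
θ=156°: ex = (C−B)/|BC| = (0.9595,-0.2818); ey = (0.2818,0.9595)
θ=156°: P = B + -2.65·ex + -2.61·ey = (-5.1051,-0.9441)
θ=265°: B = A + 2.00·(cos265°, sin265°) = (-0.1743, -1.9924)
θ=265°: |BD| = 10.3676
θ=265°: circle(B,10.00) ∩ circle(D,3.00): a=9.5725, h=2.8927
θ=265°:   candidates: C₊=(8.6638,2.6860) cross=29.990; C₋=(9.7756,-2.9916) cross=-29.990
θ=265°:   branch - wants cross < 0 → take C=(9.7756,-2.9916) (cross=-29.990)
θ=265°: ex = (C−B)/|BC| = (0.9950,-0.0999); ey = (0.0999,0.9950)
θ=265°: P = B + -2.65·ex + -2.61·ey = (-3.0718,-4.3245)
θ=278°: B = A + 2.00·(cos278°, sin278°) = (0.2783, -1.9805)
θ=278°: |BD| = 9.9213
θ=278°: circle(B,10.00) ∩ circle(D,3.00): a=9.5467, h=2.9765
θ=278°:   candidates: C₊=(9.0388,2.8418) cross=29.531; C₋=(10.2271,-2.9914) cross=-29.531
θ=278°:   branch - wants cross < 0 → take C=(10.2271,-2.9914) (cross=-29.531)
θ=278°: ex = (C−B)/|BC| = (0.9949,-0.1011); ey = (0.1011,0.9949)
θ=278°: P = B + -2.65·ex + -2.61·ey = (-2.6219,-4.3093)

θ=19°: -1.48 -0.92
θ=156°: -5.11 -0.94
θ=265°: -3.07 -4.32
θ=278°: -2.62 -4.31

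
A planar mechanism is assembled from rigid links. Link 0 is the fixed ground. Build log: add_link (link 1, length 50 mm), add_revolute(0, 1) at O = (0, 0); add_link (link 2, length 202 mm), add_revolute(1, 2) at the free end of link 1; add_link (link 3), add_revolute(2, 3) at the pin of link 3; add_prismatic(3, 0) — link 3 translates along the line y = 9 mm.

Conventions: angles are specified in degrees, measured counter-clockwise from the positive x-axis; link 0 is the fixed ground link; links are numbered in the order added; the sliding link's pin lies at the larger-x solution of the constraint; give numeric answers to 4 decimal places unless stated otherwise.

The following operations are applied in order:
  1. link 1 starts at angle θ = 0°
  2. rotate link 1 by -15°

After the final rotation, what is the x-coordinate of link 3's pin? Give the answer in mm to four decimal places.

geometry: r = 50 mm, L = 202 mm, e = 9 mm; θ starts at 0°
rotate link 1 by -15°: θ ← 0° -15° = -15°
crank pin P = (r cos θ, r sin θ) = (48.296291, -12.940952)
h = r sin θ − e = -12.940952 − 9 = -21.940952
x = r cos θ + √(L² − h²) = 48.296291 + 200.804867 = 249.101158

249.1012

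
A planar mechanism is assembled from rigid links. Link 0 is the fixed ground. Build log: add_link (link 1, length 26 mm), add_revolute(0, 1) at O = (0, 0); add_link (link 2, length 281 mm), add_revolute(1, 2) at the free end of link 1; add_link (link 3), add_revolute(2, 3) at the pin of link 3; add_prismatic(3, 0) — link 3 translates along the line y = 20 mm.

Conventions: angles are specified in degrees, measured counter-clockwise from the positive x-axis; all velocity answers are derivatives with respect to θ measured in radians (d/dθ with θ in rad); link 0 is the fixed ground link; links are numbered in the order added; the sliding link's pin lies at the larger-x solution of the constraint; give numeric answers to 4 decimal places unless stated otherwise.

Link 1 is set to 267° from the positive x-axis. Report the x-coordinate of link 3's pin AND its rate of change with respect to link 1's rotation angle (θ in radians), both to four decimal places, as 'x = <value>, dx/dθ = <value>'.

geometry: r = 26 mm, L = 281 mm, e = 20 mm
crank pin P = (r cos θ, r sin θ) = (-1.360735, -25.964368)
h = r sin θ − e = -25.964368 − 20 = -45.964368
x = r cos θ + √(L² − h²) = -1.360735 + 277.215218 = 275.854483
dx/dθ = −r sin θ − h·r cos θ/√(L² − h²) (θ in radians; h = -45.964368) = 25.738748

x = 275.8545, dx/dθ = 25.7387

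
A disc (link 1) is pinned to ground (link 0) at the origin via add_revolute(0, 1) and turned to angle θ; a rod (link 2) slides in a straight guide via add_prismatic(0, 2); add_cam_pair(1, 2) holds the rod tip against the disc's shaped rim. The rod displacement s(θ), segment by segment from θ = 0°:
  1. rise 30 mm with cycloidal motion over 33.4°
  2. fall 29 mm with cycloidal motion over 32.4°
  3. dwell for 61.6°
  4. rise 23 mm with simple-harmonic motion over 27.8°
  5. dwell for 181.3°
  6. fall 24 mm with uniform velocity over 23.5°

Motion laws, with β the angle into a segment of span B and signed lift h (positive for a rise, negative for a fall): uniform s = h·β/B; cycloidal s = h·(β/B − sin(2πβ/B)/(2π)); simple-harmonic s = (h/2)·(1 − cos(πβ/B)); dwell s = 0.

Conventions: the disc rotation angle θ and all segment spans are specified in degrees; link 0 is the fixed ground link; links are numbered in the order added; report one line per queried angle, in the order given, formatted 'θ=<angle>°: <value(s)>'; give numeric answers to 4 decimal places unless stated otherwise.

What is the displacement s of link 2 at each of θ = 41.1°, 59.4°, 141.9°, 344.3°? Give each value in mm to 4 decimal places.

segment 1 (0° to 33.4°, cycloidal, h = 30) is passed completely: s = 0.0000 + (30) = 30.0000
θ = 41.1° falls in segment 2 (33.4° to 65.8°, cycloidal, h = -29): β = 41.1 − 33.4 = 7.7°, B = 32.4°; Δs = -29·(0.2377 − sin(2π·0.2377)/(2π)) = -2.2904; s = 30.0000 − 2.2904 = 27.7096
θ = 59.4° falls in segment 2 (33.4° to 65.8°, cycloidal, h = -29): β = 59.4 − 33.4 = 26°, B = 32.4°; Δs = -29·(0.8025 − sin(2π·0.8025)/(2π)) = -27.6385; s = 30.0000 − 27.6385 = 2.3615
segment 2 (33.4° to 65.8°, cycloidal, h = -29) is passed completely: s = 30.0000 + (-29) = 1.0000
segment 3 (65.8° to 127.4°, dwell): s unchanged at 1.0000
θ = 141.9° falls in segment 4 (127.4° to 155.2°, simple-harmonic, h = 23): β = 141.9 − 127.4 = 14.5°, B = 27.8°; Δs = 23/2·(1 − cos(π·0.5216)) = 12.2792; s = 1.0000 + 12.2792 = 13.2792
segment 4 (127.4° to 155.2°, simple-harmonic, h = 23) is passed completely: s = 1.0000 + (23) = 24.0000
segment 5 (155.2° to 336.5°, dwell): s unchanged at 24.0000
θ = 344.3° falls in segment 6 (336.5° to 360°, uniform, h = -24): β = 344.3 − 336.5 = 7.8°, B = 23.5°; Δs = -24·7.8/23.5 = -7.9660; s = 24.0000 − 7.9660 = 16.0340

θ=41.1°: 27.7096
θ=59.4°: 2.3615
θ=141.9°: 13.2792
θ=344.3°: 16.0340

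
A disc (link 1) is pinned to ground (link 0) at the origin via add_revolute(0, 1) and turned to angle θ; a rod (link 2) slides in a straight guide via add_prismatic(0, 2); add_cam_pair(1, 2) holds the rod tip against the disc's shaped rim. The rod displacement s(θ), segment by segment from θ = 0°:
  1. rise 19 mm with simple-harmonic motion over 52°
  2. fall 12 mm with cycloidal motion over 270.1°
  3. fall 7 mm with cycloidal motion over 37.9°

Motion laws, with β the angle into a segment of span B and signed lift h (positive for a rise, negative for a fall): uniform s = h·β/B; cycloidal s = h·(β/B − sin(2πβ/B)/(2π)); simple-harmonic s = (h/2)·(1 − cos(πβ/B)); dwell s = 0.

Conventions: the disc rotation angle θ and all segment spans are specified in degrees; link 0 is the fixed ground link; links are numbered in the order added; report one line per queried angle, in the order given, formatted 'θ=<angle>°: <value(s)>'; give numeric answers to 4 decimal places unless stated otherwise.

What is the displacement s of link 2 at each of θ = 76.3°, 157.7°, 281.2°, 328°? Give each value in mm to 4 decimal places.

segment 1 (0° to 52°, simple-harmonic, h = 19) is passed completely: s = 0.0000 + (19) = 19.0000
θ = 76.3° falls in segment 2 (52° to 322.1°, cycloidal, h = -12): β = 76.3 − 52 = 24.3°, B = 270.1°; Δs = -12·(0.0900 − sin(2π·0.0900)/(2π)) = -0.0566; s = 19.0000 − 0.0566 = 18.9434
θ = 157.7° falls in segment 2 (52° to 322.1°, cycloidal, h = -12): β = 157.7 − 52 = 105.7°, B = 270.1°; Δs = -12·(0.3913 − sin(2π·0.3913)/(2π)) = -3.4910; s = 19.0000 − 3.4910 = 15.5090
θ = 281.2° falls in segment 2 (52° to 322.1°, cycloidal, h = -12): β = 281.2 − 52 = 229.2°, B = 270.1°; Δs = -12·(0.8486 − sin(2π·0.8486)/(2π)) = -11.7380; s = 19.0000 − 11.7380 = 7.2620
segment 2 (52° to 322.1°, cycloidal, h = -12) is passed completely: s = 19.0000 + (-12) = 7.0000
θ = 328° falls in segment 3 (322.1° to 360°, cycloidal, h = -7): β = 328 − 322.1 = 5.9°, B = 37.9°; Δs = -7·(0.1557 − sin(2π·0.1557)/(2π)) = -0.1656; s = 7.0000 − 0.1656 = 6.8344

θ=76.3°: 18.9434
θ=157.7°: 15.5090
θ=281.2°: 7.2620
θ=328°: 6.8344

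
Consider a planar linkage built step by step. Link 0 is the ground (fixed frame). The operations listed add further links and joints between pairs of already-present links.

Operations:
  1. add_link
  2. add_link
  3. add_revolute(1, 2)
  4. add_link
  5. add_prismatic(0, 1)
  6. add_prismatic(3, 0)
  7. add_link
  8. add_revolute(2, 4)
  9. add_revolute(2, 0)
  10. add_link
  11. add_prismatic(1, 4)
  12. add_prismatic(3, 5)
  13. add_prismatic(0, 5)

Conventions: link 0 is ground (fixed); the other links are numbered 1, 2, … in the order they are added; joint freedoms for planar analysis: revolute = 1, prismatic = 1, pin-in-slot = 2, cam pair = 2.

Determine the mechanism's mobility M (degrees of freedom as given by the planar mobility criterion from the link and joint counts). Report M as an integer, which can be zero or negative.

(L,J1,J2)=(1,0,0); link0 fixed
link1: (2,0,0)
link2: (3,0,0)
R 1-2 [J1]: (3,1,0)
link3: (4,1,0)
P 0-1 [J1]: (4,2,0)
P 3-0 [J1]: (4,3,0)
link4: (5,3,0)
R 2-4 [J1]: (5,4,0)
R 2-0 [J1]: (5,5,0)
link5: (6,5,0)
P 1-4 [J1]: (6,6,0)
P 3-5 [J1]: (6,7,0)
P 0-5 [J1]: (6,8,0)
Grübler: 3·5 − 2·8 − 0 = -1

M = -1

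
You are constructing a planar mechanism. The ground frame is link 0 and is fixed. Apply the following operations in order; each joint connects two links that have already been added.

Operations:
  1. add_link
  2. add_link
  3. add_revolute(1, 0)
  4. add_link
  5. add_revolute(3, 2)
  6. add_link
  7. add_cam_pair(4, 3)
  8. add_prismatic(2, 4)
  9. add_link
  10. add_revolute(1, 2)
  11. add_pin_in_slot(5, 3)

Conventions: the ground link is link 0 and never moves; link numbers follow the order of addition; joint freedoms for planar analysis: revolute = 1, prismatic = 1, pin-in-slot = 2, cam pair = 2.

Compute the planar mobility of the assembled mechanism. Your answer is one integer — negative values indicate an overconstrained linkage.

(L,J1,J2)=(1,0,0); link0 fixed
link1: (2,0,0)
link2: (3,0,0)
R 1-0 [J1]: (3,1,0)
link3: (4,1,0)
R 3-2 [J1]: (4,2,0)
link4: (5,2,0)
C 4-3 [J2]: (5,2,1)
P 2-4 [J1]: (5,3,1)
link5: (6,3,1)
R 1-2 [J1]: (6,4,1)
PS 5-3 [J2]: (6,4,2)
Grübler: 3·5 − 2·4 − 2 = 5

M = 5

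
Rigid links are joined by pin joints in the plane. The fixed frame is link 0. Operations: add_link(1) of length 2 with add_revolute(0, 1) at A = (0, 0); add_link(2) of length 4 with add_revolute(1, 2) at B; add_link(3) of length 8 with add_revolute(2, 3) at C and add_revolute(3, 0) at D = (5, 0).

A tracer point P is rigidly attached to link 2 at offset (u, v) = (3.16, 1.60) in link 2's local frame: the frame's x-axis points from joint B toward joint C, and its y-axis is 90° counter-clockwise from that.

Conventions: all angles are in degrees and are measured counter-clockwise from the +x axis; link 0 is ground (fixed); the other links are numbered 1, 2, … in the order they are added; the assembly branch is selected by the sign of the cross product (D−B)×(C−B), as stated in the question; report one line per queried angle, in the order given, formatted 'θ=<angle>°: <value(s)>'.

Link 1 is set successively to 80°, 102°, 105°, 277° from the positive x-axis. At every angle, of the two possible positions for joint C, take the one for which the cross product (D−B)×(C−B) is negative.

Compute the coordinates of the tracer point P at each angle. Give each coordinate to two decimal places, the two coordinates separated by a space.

A=(0,0), D=(5.00,0)
θ=80°: B = A + 2.00·(cos80°, sin80°) = (0.3473, 1.9696)
θ=80°: |BD| = 5.0524
θ=80°: circle(B,4.00) ∩ circle(D,8.00): a=-2.2240, h=3.3247
θ=80°:   candidates: C₊=(-0.4046,5.8983) cross=16.798; C₋=(-2.9968,-0.2251) cross=-16.798
θ=80°:   branch - wants cross < 0 → take C=(-2.9968,-0.2251) (cross=-16.798)
θ=80°: ex = (C−B)/|BC| = (-0.8360,-0.5487); ey = (0.5487,-0.8360)
θ=80°: P = B + 3.16·ex + 1.60·ey = (-1.4167,-1.1019)
θ=102°: B = A + 2.00·(cos102°, sin102°) = (-0.4158, 1.9563)
θ=102°: |BD| = 5.7583
θ=102°: circle(B,4.00) ∩ circle(D,8.00): a=-1.2887, h=3.7867
θ=102°:   candidates: C₊=(-0.3414,5.9556) cross=21.805; C₋=(-2.9144,-1.1674) cross=-21.805
θ=102°:   branch - wants cross < 0 → take C=(-2.9144,-1.1674) (cross=-21.805)
θ=102°: ex = (C−B)/|BC| = (-0.6246,-0.7809); ey = (0.7809,-0.6246)
θ=102°: P = B + 3.16·ex + 1.60·ey = (-1.1402,-1.5108)
θ=105°: B = A + 2.00·(cos105°, sin105°) = (-0.5176, 1.9319)
θ=105°: |BD| = 5.8461
θ=105°: circle(B,4.00) ∩ circle(D,8.00): a=-1.1823, h=3.8213
θ=105°:   candidates: C₊=(-0.3708,5.9292) cross=22.339; C₋=(-2.8963,-1.2841) cross=-22.339
θ=105°:   branch - wants cross < 0 → take C=(-2.8963,-1.2841) (cross=-22.339)
θ=105°: ex = (C−B)/|BC| = (-0.5947,-0.8040); ey = (0.8040,-0.5947)
θ=105°: P = B + 3.16·ex + 1.60·ey = (-1.1104,-1.5602)
θ=277°: B = A + 2.00·(cos277°, sin277°) = (0.2437, -1.9851)
θ=277°: |BD| = 5.1539
θ=277°: circle(B,4.00) ∩ circle(D,8.00): a=-2.0797, h=3.4168
θ=277°:   candidates: C₊=(-2.9916,0.3671) cross=17.610; C₋=(-0.3595,-5.9393) cross=-17.610
θ=277°:   branch - wants cross < 0 → take C=(-0.3595,-5.9393) (cross=-17.610)
θ=277°: ex = (C−B)/|BC| = (-0.1508,-0.9886); ey = (0.9886,-0.1508)
θ=277°: P = B + 3.16·ex + 1.60·ey = (1.3489,-5.3502)

θ=80°: -1.42 -1.10
θ=102°: -1.14 -1.51
θ=105°: -1.11 -1.56
θ=277°: 1.35 -5.35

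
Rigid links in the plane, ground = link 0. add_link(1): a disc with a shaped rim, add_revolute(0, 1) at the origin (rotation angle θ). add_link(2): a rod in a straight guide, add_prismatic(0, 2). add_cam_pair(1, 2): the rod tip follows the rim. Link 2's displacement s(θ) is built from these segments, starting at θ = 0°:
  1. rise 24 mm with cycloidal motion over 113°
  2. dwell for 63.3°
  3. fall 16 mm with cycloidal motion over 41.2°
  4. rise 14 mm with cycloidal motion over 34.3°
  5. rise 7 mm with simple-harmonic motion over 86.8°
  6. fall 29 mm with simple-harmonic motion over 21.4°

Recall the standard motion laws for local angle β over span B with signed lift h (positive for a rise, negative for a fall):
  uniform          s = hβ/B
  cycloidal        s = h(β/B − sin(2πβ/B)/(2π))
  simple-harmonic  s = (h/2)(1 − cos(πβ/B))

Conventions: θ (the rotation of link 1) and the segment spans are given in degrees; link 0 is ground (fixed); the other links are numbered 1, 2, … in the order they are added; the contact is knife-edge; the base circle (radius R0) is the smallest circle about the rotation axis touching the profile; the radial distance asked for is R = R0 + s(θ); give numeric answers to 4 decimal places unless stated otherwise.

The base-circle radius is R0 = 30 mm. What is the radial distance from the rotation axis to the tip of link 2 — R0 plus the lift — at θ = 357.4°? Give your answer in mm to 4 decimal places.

segment 1 (0° to 113°, cycloidal, h = 24) is passed completely: s = 0.0000 + (24) = 24.0000
segment 2 (113° to 176.3°, dwell): s unchanged at 24.0000
segment 3 (176.3° to 217.5°, cycloidal, h = -16) is passed completely: s = 24.0000 + (-16) = 8.0000
segment 4 (217.5° to 251.8°, cycloidal, h = 14) is passed completely: s = 8.0000 + (14) = 22.0000
segment 5 (251.8° to 338.6°, simple-harmonic, h = 7) is passed completely: s = 22.0000 + (7) = 29.0000
θ = 357.4° falls in segment 6 (338.6° to 360°, simple-harmonic, h = -29): β = 357.4 − 338.6 = 18.8°, B = 21.4°; Δs = -29/2·(1 − cos(π·0.8785)) = -27.9565; s = 29.0000 − 27.9565 = 1.0435
R = R0 + s = 30 + 1.0435 = 31.0435

31.0435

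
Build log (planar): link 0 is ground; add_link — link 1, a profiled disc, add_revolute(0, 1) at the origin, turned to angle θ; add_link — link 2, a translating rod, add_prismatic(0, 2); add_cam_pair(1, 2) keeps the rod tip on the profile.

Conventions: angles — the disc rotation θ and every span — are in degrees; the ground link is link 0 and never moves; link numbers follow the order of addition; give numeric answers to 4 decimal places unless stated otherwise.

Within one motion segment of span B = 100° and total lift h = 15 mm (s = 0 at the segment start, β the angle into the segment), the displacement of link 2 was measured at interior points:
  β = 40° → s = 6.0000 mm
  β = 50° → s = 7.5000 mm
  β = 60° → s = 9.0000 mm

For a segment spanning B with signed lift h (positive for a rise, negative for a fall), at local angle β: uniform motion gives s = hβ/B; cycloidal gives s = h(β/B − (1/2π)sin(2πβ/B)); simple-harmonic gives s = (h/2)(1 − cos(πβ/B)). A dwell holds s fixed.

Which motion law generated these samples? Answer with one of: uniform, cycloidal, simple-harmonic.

candidates at β/B = r: uniform s = h·r (linear in β); cycloidal s = h·(r − sin(2πr)/(2π)); simple-harmonic s = (h/2)(1 − cos(πr))
β=40°: printed 6.0000 | uniform 6.0000, cycloidal 4.5968, simple-harmonic 5.1824
β=50°: printed 7.5000 | uniform 7.5000, cycloidal 7.5000, simple-harmonic 7.5000
β=60°: printed 9.0000 | uniform 9.0000, cycloidal 10.4032, simple-harmonic 9.8176
only one law matches every sample → uniform

uniform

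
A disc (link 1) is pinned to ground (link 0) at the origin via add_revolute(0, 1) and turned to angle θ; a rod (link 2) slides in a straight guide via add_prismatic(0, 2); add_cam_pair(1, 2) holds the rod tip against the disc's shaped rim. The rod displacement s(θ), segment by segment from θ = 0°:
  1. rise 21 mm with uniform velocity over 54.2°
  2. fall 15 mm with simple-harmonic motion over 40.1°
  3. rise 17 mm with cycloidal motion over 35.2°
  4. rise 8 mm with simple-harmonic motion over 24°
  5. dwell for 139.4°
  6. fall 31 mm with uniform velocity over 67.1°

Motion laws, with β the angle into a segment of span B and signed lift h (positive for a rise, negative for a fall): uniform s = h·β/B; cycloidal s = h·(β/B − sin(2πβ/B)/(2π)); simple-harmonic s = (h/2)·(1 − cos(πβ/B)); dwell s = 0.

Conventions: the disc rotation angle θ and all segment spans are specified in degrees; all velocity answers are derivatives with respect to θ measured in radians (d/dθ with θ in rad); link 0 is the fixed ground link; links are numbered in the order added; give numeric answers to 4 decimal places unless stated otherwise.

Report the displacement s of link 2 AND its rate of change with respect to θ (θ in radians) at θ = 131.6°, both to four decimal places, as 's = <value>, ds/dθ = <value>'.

segment 1 (0° to 54.2°, uniform, h = 21) is passed completely: s = 0.0000 + (21) = 21.0000
segment 2 (54.2° to 94.3°, simple-harmonic, h = -15) is passed completely: s = 21.0000 + (-15) = 6.0000
segment 3 (94.3° to 129.5°, cycloidal, h = 17) is passed completely: s = 6.0000 + (17) = 23.0000
θ = 131.6° falls in segment 4 (129.5° to 153.5°, simple-harmonic, h = 8): β = 131.6 − 129.5 = 2.1°, B = 24°; Δs = 8/2·(1 − cos(π·0.0875)) = 0.1502; s = 23.0000 + 0.1502 = 23.1502
velocity in seg [129.5°–153.5°] (simple-harmonic), θ in radians: β = 2.1° = 0.0367 rad, B = 24° = 0.4189 rad; ds/dθ = (πh/(2B)) sin(πβ/B) = (π·8/(2·0.4189)) sin(π·0.0875) = 8.143213 mm/rad

s = 23.1502, ds/dθ = 8.1432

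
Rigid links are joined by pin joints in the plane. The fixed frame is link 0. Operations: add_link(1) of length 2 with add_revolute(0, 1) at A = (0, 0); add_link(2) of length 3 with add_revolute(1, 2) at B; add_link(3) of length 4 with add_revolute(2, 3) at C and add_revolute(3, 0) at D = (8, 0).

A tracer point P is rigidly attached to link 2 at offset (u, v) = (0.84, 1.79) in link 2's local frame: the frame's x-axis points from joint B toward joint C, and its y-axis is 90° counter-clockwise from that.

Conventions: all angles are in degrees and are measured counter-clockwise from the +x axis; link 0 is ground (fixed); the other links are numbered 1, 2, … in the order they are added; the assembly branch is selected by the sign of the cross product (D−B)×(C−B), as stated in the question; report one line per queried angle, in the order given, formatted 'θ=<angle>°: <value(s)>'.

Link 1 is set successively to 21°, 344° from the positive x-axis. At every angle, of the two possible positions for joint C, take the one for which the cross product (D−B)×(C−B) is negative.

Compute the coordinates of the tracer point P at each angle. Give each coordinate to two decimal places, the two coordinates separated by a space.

A=(0,0), D=(8.00,0)
θ=21°: B = A + 2.00·(cos21°, sin21°) = (1.8672, 0.7167)
θ=21°: |BD| = 6.1746
θ=21°: circle(B,3.00) ∩ circle(D,4.00): a=2.5204, h=1.6271
θ=21°:   candidates: C₊=(4.5594,2.0402) cross=10.046; C₋=(4.1817,-1.1919) cross=-10.046
θ=21°:   branch - wants cross < 0 → take C=(4.1817,-1.1919) (cross=-10.046)
θ=21°: ex = (C−B)/|BC| = (0.7715,-0.6362); ey = (0.6362,0.7715)
θ=21°: P = B + 0.84·ex + 1.79·ey = (3.6541,1.5633)
θ=344°: B = A + 2.00·(cos344°, sin344°) = (1.9225, -0.5513)
θ=344°: |BD| = 6.1024
θ=344°: circle(B,3.00) ∩ circle(D,4.00): a=2.4777, h=1.6915
θ=344°:   candidates: C₊=(4.2373,1.3571) cross=10.322; C₋=(4.5429,-2.0120) cross=-10.322
θ=344°:   branch - wants cross < 0 → take C=(4.5429,-2.0120) (cross=-10.322)
θ=344°: ex = (C−B)/|BC| = (0.8734,-0.4869); ey = (0.4869,0.8734)
θ=344°: P = B + 0.84·ex + 1.79·ey = (3.5278,0.6032)

θ=21°: 3.65 1.56
θ=344°: 3.53 0.60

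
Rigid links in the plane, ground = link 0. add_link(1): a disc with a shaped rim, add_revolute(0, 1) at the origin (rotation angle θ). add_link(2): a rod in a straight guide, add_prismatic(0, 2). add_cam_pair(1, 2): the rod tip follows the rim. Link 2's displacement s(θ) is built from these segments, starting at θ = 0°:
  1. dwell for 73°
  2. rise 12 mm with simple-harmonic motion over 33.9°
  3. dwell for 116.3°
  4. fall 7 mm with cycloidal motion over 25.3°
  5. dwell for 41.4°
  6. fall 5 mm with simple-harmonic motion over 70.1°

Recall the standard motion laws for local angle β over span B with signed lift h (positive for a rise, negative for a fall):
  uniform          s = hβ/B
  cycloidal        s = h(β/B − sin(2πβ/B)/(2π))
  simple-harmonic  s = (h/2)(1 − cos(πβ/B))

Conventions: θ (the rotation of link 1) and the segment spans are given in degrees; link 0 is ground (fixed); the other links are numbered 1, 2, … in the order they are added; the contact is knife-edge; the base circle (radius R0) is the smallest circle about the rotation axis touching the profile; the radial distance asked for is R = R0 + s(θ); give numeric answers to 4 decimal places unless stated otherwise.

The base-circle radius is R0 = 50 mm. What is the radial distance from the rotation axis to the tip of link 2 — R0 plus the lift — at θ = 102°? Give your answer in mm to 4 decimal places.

segment 1 (0° to 73°, dwell): s unchanged at 0.0000
θ = 102° falls in segment 2 (73° to 106.9°, simple-harmonic, h = 12): β = 102 − 73 = 29°, B = 33.9°; Δs = 12/2·(1 − cos(π·0.8555)) = 11.3920; s = 0.0000 + 11.3920 = 11.3920
R = R0 + s = 50 + 11.3920 = 61.3920

61.3920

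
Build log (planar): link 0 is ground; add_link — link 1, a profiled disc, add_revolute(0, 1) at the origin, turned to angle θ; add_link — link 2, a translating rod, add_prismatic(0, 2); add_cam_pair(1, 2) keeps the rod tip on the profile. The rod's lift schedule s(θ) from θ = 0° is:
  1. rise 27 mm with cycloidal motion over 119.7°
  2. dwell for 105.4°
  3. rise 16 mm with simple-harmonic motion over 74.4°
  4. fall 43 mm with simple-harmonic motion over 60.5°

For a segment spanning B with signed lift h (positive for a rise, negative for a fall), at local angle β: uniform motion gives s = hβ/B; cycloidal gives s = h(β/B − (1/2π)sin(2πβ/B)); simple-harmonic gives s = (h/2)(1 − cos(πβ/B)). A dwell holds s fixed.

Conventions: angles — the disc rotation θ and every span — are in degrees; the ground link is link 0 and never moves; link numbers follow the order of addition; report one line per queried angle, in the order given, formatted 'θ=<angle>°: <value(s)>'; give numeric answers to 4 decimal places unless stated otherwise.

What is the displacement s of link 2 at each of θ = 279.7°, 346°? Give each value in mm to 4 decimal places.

seg 1 [0°–119.7°] cycloidal, h=27: full span → s += 27 → s = 27.0000
seg 2 [119.7°–225.1°] dwell: s stays 27.0000
seg 3 [225.1°–299.5°] simple-harmonic, h=16: θ=279.7° here. β=54.6, B=74.4. 16/2·(1 − cos(π·0.7339)) = 13.3631 → s = 40.3631
seg 3 [225.1°–299.5°] simple-harmonic, h=16: full span → s += 16 → s = 43.0000
seg 4 [299.5°–360°] simple-harmonic, h=-43: θ=346° here. β=46.5, B=60.5. -43/2·(1 − cos(π·0.7686)) = -37.5645 → s = 5.4355

θ=279.7°: 40.3631
θ=346°: 5.4355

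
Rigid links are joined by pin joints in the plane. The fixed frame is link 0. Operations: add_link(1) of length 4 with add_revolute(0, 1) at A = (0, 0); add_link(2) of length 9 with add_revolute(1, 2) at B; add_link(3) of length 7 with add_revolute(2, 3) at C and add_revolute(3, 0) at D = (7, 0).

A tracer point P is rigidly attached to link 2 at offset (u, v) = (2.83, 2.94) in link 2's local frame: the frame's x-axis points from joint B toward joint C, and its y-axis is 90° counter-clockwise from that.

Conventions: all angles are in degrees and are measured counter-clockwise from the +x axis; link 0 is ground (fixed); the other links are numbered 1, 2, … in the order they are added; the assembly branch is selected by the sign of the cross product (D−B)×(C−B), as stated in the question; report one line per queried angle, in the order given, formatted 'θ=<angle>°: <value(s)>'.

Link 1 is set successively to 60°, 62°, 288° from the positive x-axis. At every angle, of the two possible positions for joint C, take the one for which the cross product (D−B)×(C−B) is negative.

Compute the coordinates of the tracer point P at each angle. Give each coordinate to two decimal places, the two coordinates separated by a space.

A=(0,0), D=(7.00,0)
θ=60°: B = A + 4.00·(cos60°, sin60°) = (2.0000, 3.4641)
θ=60°: |BD| = 6.0828
θ=60°: circle(B,9.00) ∩ circle(D,7.00): a=5.6718, h=6.9879
θ=60°:   candidates: C₊=(10.6417,5.9781) cross=42.506; C₋=(2.6826,-5.5100) cross=-42.506
θ=60°:   branch - wants cross < 0 → take C=(2.6826,-5.5100) (cross=-42.506)
θ=60°: ex = (C−B)/|BC| = (0.0758,-0.9971); ey = (0.9971,0.0758)
θ=60°: P = B + 2.83·ex + 2.94·ey = (5.1462,0.8652)
θ=62°: B = A + 4.00·(cos62°, sin62°) = (1.8779, 3.5318)
θ=62°: |BD| = 6.2217
θ=62°: circle(B,9.00) ∩ circle(D,7.00): a=5.6825, h=6.9792
θ=62°:   candidates: C₊=(10.5179,6.0518) cross=43.423; C₋=(2.5943,-5.4397) cross=-43.423
θ=62°:   branch - wants cross < 0 → take C=(2.5943,-5.4397) (cross=-43.423)
θ=62°: ex = (C−B)/|BC| = (0.0796,-0.9968); ey = (0.9968,0.0796)
θ=62°: P = B + 2.83·ex + 2.94·ey = (5.0338,0.9448)
θ=288°: B = A + 4.00·(cos288°, sin288°) = (1.2361, -3.8042)
θ=288°: |BD| = 6.9062
θ=288°: circle(B,9.00) ∩ circle(D,7.00): a=5.7699, h=6.9072
θ=288°:   candidates: C₊=(2.2469,5.1388) cross=47.702; C₋=(9.8564,-6.3907) cross=-47.702
θ=288°:   branch - wants cross < 0 → take C=(9.8564,-6.3907) (cross=-47.702)
θ=288°: ex = (C−B)/|BC| = (0.9578,-0.2874); ey = (0.2874,0.9578)
θ=288°: P = B + 2.83·ex + 2.94·ey = (4.7916,-1.8015)

θ=60°: 5.15 0.87
θ=62°: 5.03 0.94
θ=288°: 4.79 -1.80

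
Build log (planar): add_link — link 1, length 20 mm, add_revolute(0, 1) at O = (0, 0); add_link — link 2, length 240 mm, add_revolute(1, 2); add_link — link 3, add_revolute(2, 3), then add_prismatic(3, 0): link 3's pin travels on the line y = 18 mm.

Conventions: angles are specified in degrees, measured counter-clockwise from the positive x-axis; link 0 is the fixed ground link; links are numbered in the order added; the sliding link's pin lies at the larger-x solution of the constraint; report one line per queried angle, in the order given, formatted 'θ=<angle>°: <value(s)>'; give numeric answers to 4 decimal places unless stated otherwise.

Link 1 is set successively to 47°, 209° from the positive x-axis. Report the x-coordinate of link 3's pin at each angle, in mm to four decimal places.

geometry: r = 20 mm, L = 240 mm, e = 18 mm
θ=47°: crank pin P = (r cos θ, r sin θ) = (13.639967, 14.627074)
θ=47°: h = r sin θ − e = 14.627074 − 18 = -3.372926
θ=47°: x = r cos θ + √(L² − h²) = 13.639967 + 239.976298 = 253.616265
θ=209°: crank pin P = (r cos θ, r sin θ) = (-17.492394, -9.696192)
θ=209°: h = r sin θ − e = -9.696192 − 18 = -27.696192
θ=209°: x = r cos θ + √(L² − h²) = -17.492394 + 238.396562 = 220.904168

θ=47°: 253.6163
θ=209°: 220.9042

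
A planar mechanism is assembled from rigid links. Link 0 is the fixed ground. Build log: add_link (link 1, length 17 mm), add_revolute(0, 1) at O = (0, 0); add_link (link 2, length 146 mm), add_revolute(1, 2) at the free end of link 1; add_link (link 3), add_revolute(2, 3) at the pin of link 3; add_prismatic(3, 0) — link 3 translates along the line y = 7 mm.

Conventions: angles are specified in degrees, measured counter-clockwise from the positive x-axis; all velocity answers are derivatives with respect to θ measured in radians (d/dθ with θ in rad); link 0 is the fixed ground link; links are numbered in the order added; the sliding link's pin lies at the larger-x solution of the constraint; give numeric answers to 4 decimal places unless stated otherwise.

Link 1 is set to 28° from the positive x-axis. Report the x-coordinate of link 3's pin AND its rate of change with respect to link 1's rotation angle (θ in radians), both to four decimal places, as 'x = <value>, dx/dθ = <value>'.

geometry: r = 17 mm, L = 146 mm, e = 7 mm
crank pin P = (r cos θ, r sin θ) = (15.010109, 7.981017)
h = r sin θ − e = 7.981017 − 7 = 0.981017
x = r cos θ + √(L² − h²) = 15.010109 + 145.996704 = 161.006813
dx/dθ = −r sin θ − h·r cos θ/√(L² − h²) (θ in radians; h = 0.981017) = -8.081876

x = 161.0068, dx/dθ = -8.0819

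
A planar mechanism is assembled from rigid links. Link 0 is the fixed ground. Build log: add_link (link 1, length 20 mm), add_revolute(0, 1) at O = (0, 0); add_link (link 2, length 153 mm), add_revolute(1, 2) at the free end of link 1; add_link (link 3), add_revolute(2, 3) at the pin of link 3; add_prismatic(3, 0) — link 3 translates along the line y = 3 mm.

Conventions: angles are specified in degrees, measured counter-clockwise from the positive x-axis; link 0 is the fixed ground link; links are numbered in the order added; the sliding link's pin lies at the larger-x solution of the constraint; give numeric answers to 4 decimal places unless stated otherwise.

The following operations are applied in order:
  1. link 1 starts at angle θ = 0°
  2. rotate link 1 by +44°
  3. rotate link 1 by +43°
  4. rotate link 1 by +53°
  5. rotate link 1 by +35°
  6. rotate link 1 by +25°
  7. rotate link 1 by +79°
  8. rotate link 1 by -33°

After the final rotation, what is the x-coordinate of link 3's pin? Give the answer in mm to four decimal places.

geometry: r = 20 mm, L = 153 mm, e = 3 mm; θ starts at 0°
rotate link 1 by +44°: θ ← 0° +44° = 44°
rotate link 1 by +43°: θ ← 44° +43° = 87°
rotate link 1 by +53°: θ ← 87° +53° = 140°
rotate link 1 by +35°: θ ← 140° +35° = 175°
rotate link 1 by +25°: θ ← 175° +25° = 200°
rotate link 1 by +79°: θ ← 200° +79° = 279°
rotate link 1 by -33°: θ ← 279° -33° = 246°
crank pin P = (r cos θ, r sin θ) = (-8.134733, -18.270909)
h = r sin θ − e = -18.270909 − 3 = -21.270909
x = r cos θ + √(L² − h²) = -8.134733 + 151.514186 = 143.379453

143.3795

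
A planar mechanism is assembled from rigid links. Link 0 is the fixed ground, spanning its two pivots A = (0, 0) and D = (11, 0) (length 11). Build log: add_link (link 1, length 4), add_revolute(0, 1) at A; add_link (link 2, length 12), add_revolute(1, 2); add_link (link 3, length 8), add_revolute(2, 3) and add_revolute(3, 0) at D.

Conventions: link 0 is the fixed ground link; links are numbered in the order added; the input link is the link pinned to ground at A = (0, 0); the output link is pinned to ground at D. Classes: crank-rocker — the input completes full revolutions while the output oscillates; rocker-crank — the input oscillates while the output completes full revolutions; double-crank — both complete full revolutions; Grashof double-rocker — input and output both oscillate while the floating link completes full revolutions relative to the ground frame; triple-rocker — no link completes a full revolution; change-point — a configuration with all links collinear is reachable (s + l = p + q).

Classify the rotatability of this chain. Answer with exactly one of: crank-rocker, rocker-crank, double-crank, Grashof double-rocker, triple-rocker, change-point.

lengths: ground=11, input=4, coupler=12, output=8
sorted: s=4 (shortest), l=12 (longest), p+q=19
s + l = 16 vs p + q = 19
s + l < p + q (Grashof) with shortest = input link → crank-rocker

crank-rocker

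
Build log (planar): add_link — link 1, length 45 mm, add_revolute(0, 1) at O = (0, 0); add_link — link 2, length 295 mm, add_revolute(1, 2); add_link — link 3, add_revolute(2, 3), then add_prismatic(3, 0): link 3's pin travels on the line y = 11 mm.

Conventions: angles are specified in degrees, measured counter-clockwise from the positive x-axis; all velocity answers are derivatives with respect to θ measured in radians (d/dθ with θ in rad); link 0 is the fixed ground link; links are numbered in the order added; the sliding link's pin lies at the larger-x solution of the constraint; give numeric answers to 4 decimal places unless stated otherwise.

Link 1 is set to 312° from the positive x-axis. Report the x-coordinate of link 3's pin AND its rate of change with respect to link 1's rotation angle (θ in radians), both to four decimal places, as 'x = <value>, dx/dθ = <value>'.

geometry: r = 45 mm, L = 295 mm, e = 11 mm
crank pin P = (r cos θ, r sin θ) = (30.110877, -33.441517)
h = r sin θ − e = -33.441517 − 11 = -44.441517
x = r cos θ + √(L² − h²) = 30.110877 + 291.633248 = 321.744126
dx/dθ = −r sin θ − h·r cos θ/√(L² − h²) (θ in radians; h = -44.441517) = 38.030065

x = 321.7441, dx/dθ = 38.0301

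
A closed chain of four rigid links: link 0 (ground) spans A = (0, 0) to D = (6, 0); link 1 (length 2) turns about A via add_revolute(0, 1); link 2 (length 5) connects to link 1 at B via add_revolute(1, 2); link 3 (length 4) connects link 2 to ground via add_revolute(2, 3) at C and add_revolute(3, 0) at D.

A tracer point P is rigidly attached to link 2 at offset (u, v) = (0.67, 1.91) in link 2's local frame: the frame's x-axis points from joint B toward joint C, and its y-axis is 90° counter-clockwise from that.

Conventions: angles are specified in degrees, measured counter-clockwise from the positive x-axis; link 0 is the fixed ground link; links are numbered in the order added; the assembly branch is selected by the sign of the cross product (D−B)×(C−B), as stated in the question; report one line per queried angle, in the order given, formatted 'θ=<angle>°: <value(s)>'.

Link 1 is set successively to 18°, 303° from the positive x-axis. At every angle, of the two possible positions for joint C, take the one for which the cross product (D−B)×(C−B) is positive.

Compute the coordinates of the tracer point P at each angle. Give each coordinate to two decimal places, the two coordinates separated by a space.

A=(0,0), D=(6.00,0)
θ=18°: B = A + 2.00·(cos18°, sin18°) = (1.9021, 0.6180)
θ=18°: |BD| = 4.1442
θ=18°: circle(B,5.00) ∩ circle(D,4.00): a=3.1580, h=3.8765
θ=18°:   candidates: C₊=(5.6029,3.9802) cross=16.065; C₋=(4.4467,-3.6861) cross=-16.065
θ=18°:   branch + wants cross > 0 → take C=(5.6029,3.9802) (cross=16.065)
θ=18°: ex = (C−B)/|BC| = (0.7402,0.6724); ey = (-0.6724,0.7402)
θ=18°: P = B + 0.67·ex + 1.91·ey = (1.1137,2.4823)
θ=303°: B = A + 2.00·(cos303°, sin303°) = (1.0893, -1.6773)
θ=303°: |BD| = 5.1893
θ=303°: circle(B,5.00) ∩ circle(D,4.00): a=3.4618, h=3.6077
θ=303°:   candidates: C₊=(3.1991,2.8557) cross=18.722; C₋=(5.5314,-3.9725) cross=-18.722
θ=303°:   branch + wants cross > 0 → take C=(3.1991,2.8557) (cross=18.722)
θ=303°: ex = (C−B)/|BC| = (0.4220,0.9066); ey = (-0.9066,0.4220)
θ=303°: P = B + 0.67·ex + 1.91·ey = (-0.3596,-0.2640)

θ=18°: 1.11 2.48
θ=303°: -0.36 -0.26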